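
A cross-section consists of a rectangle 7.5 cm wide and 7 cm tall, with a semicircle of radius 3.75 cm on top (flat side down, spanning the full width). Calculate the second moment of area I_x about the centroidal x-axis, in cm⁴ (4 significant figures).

Break the section into simple shapes (no overlaps), measuring from the bottom-left corner of the bounding box.
Rectangular body: 7.5 × 7, A = 52.5 cm², y = 3.5 cm, Ī = 214.375 cm⁴.
Semicircular cap: semicircle r = 3.75, A = 22.0893 cm², y = 8.59155 cm, Ī = 21.7049 cm⁴.
Centroid: ȳ = ΣA·y / ΣA = 5.00784 cm.
Transfer each piece to the centroidal x-axis using Ī + A·d² with d = y − 5.00784:
  rectangular body: d = -1.50784 cm → contributes +333.738 cm⁴
  semicircular cap: d = 3.58371 cm → contributes +305.397 cm⁴
Total I = 639.135 cm⁴.

I_x ≈ 639.1 cm⁴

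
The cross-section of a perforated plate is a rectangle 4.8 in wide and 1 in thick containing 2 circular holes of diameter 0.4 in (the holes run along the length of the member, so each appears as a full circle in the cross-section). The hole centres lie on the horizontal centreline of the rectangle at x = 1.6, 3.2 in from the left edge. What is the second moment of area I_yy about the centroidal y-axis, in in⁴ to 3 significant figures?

I_yy ≈ 9.05 in⁴

Split into non-overlapping primitives; take the origin at the lower-left of the bounding box.
Plate: 4.8 × 1, A = 4.8 in², x = 2.4 in, Ī = 9.216 in⁴.
Hole 1 (subtracted): ⌀0.4, A = 0.12566 in², x = 1.6 in, Ī = 0.0012566 in⁴.
Hole 2 (subtracted): ⌀0.4, A = 0.12566 in², x = 3.2 in, Ī = 0.0012566 in⁴.
By symmetry the centroid is at mid-width, x̄ = 2.4 in.
Transfer each piece to the centroidal y-axis using Ī + A·d² with d = x − 2.4:
  plate: d = 0 in → contributes +9.216 in⁴
  hole 1: d = -0.8 in → contributes −0.081681 in⁴
  hole 2: d = 0.8 in → contributes −0.081681 in⁴
Total I = 9.0526 in⁴.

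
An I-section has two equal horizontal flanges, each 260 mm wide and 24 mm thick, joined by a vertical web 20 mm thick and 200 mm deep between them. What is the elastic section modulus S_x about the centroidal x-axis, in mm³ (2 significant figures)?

Decompose the section into non-overlapping parts with the origin at the bottom-left of its bounding rectangle.
Bottom flange: 260 × 24, A = 6 240 mm², y = 12 mm, Ī = 299 520 mm⁴.
Web: 20 × 200, A = 4 000 mm², y = 124 mm, Ī = 13 333 333 mm⁴.
Top flange: 260 × 24, A = 6 240 mm², y = 236 mm, Ī = 299 520 mm⁴.
By symmetry the centroid is at mid-height, ȳ = 124 mm.
Transfer each piece to the centroidal x-axis using Ī + A·d² with d = y − 124:
  bottom flange: d = -112 mm → contributes +78 574 080 mm⁴
  web: d = 0 mm → contributes +13 333 333 mm⁴
  top flange: d = 112 mm → contributes +78 574 080 mm⁴
Total I = 170 481 493 mm⁴.
Extreme fibre distance c = 124 mm; S = I/c = 1 374 851 mm³.

S_x ≈ 1.4 × 10⁶ mm³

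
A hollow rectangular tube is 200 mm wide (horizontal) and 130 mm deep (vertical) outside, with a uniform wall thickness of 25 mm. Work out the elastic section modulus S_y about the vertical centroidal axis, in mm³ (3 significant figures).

S_y ≈ 6.42 × 10⁵ mm³

Split into non-overlapping primitives; take the origin at the lower-left of the bounding box.
Outer rectangle: 200 × 130, A = 26 000 mm², x = 100 mm, Ī = 86 666 667 mm⁴.
Inner void (subtracted): 150 × 80, A = 12 000 mm², x = 100 mm, Ī = 22 500 000 mm⁴.
By symmetry the centroid is at mid-width, x̄ = 100 mm.
All pieces are centred on the vertical centroidal axis, so I = ΣĪ (holes subtracted) = 64 166 667 mm⁴.
Extreme fibre distance c = 100 mm; S = I/c = 641 667 mm³.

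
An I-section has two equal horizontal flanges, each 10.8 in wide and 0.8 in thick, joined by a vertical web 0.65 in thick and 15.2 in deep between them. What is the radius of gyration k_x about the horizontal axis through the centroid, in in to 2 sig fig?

Treat the section as a set of non-overlapping primitives; coordinates are from the bounding-box lower-left.
Bottom flange: 10.8 × 0.8, A = 8.64 in², y = 0.4 in, Ī = 0.4608 in⁴.
Web: 0.65 × 15.2, A = 9.88 in², y = 8.4 in, Ī = 190.2 in⁴.
Top flange: 10.8 × 0.8, A = 8.64 in², y = 16.4 in, Ī = 0.4608 in⁴.
By symmetry the centroid is at mid-height, ȳ = 8.4 in.
Transfer each piece to the horizontal axis through the centroid using Ī + A·d² with d = y − 8.4:
  bottom flange: d = -8 in → contributes +553.4 in⁴
  web: d = 0 in → contributes +190.2 in⁴
  top flange: d = 8 in → contributes +553.4 in⁴
Total I = 1 297 in⁴.
Radius of gyration: k = √(I/A) = √(1 297 / 27.16) = 6.911 in.

k_x ≈ 6.9 in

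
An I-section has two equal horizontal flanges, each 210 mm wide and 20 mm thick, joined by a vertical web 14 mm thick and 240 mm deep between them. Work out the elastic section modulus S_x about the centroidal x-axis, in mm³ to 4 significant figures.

Split into non-overlapping primitives; take the origin at the lower-left of the bounding box.
Bottom flange: 210 × 20, A = 4 200 mm², y = 10 mm, Ī = 140 000 mm⁴.
Web: 14 × 240, A = 3 360 mm², y = 140 mm, Ī = 16 128 000 mm⁴.
Top flange: 210 × 20, A = 4 200 mm², y = 270 mm, Ī = 140 000 mm⁴.
By symmetry the centroid is at mid-height, ȳ = 140 mm.
Transfer each piece to the centroidal x-axis using Ī + A·d² with d = y − 140:
  bottom flange: d = -130 mm → contributes +71 120 000 mm⁴
  web: d = 0 mm → contributes +16 128 000 mm⁴
  top flange: d = 130 mm → contributes +71 120 000 mm⁴
Total I = 158 368 000 mm⁴.
Extreme fibre distance c = 140 mm; S = I/c = 1 131 200 mm³.

S_x ≈ 1.131 × 10⁶ mm³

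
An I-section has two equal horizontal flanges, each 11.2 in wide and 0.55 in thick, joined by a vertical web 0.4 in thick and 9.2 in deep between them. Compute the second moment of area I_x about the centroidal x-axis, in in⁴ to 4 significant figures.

Decompose the section into non-overlapping parts with the origin at the bottom-left of its bounding rectangle.
Bottom flange: 11.2 × 0.55, A = 6.16 in², y = 0.275 in, Ī = 0.155283 in⁴.
Web: 0.4 × 9.2, A = 3.68 in², y = 5.15 in, Ī = 25.9563 in⁴.
Top flange: 11.2 × 0.55, A = 6.16 in², y = 10.025 in, Ī = 0.155283 in⁴.
By symmetry the centroid is at mid-height, ȳ = 5.15 in.
Transfer each piece to the centroidal x-axis using Ī + A·d² with d = y − 5.15:
  bottom flange: d = -4.875 in → contributes +146.552 in⁴
  web: d = 0 in → contributes +25.9563 in⁴
  top flange: d = 4.875 in → contributes +146.552 in⁴
Total I = 319.059 in⁴.

I_x ≈ 319.1 in⁴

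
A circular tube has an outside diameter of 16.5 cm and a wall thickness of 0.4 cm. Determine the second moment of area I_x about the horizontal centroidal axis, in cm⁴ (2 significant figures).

Treat the section as a set of non-overlapping primitives; coordinates are from the bounding-box lower-left.
Outer circle: ⌀16.5, A = 213.8 cm², y = 8.25 cm, Ī = 3 638 cm⁴.
Bore (subtracted): ⌀15.7, A = 193.6 cm², y = 8.25 cm, Ī = 2 982 cm⁴.
By symmetry the centroid is at mid-height, ȳ = 8.25 cm.
All pieces are centred on the horizontal centroidal axis, so I = ΣĪ (holes subtracted) = 655.9 cm⁴.

I_x ≈ 660 cm⁴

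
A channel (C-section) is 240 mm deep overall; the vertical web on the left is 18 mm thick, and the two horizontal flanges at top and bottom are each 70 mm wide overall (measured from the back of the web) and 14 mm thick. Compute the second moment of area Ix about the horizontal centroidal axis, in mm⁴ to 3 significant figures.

Ix ≈ 3.94 × 10⁷ mm⁴

Decompose the section into non-overlapping parts with the origin at the bottom-left of its bounding rectangle.
Web: 18 × 240, A = 4 320 mm², y = 120 mm, Ī = 20 736 000 mm⁴.
Top flange (beyond web): 52 × 14, A = 728 mm², y = 233 mm, Ī = 11 891 mm⁴.
Bottom flange (beyond web): 52 × 14, A = 728 mm², y = 7 mm, Ī = 11 891 mm⁴.
By symmetry the centroid is at mid-height, ȳ = 120 mm.
Transfer each piece to the horizontal centroidal axis using Ī + A·d² with d = y − 120:
  web: d = 0 mm → contributes +20 736 000 mm⁴
  top flange (beyond web): d = 113 mm → contributes +9 307 723 mm⁴
  bottom flange (beyond web): d = -113 mm → contributes +9 307 723 mm⁴
Total I = 39 351 445 mm⁴.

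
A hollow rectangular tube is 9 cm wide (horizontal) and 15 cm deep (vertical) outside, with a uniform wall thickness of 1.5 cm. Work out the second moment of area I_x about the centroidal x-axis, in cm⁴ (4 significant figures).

Split into non-overlapping primitives; take the origin at the lower-left of the bounding box.
Outer rectangle: 9 × 15, A = 135 cm², y = 7.5 cm, Ī = 2531.25 cm⁴.
Inner void (subtracted): 6 × 12, A = 72 cm², y = 7.5 cm, Ī = 864 cm⁴.
By symmetry the centroid is at mid-height, ȳ = 7.5 cm.
All pieces are centred on the centroidal x-axis, so I = ΣĪ (holes subtracted) = 1667.25 cm⁴.

I_x ≈ 1667 cm⁴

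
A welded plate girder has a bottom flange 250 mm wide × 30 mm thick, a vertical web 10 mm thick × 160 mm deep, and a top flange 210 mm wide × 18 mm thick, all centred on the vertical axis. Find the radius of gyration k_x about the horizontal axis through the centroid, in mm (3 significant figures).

k_x ≈ 83.9 mm

Split into non-overlapping primitives; take the origin at the lower-left of the bounding box.
Bottom plate: 250 × 30, A = 7 500 mm², y = 15 mm, Ī = 562 500 mm⁴.
Web plate: 10 × 160, A = 1 600 mm², y = 110 mm, Ī = 3 413 333 mm⁴.
Top plate: 210 × 18, A = 3 780 mm², y = 199 mm, Ī = 102 060 mm⁴.
Centroid: ȳ = ΣA·y / ΣA = 80.801 mm.
Transfer each piece to the horizontal axis through the centroid using Ī + A·d² with d = y − 80.801:
  bottom plate: d = -65.801 mm → contributes +33 036 026 mm⁴
  web plate: d = 29.199 mm → contributes +4 777 441 mm⁴
  top plate: d = 118.2 mm → contributes +52 912 237 mm⁴
Total I = 90 725 705 mm⁴.
Radius of gyration: k = √(I/A) = √(90 725 705 / 12 880) = 83.928 mm.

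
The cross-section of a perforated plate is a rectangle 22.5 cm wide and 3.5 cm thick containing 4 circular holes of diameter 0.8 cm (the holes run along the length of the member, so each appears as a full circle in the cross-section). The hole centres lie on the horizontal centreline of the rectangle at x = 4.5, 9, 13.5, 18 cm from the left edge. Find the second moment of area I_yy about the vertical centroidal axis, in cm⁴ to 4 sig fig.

I_yy ≈ 3271 cm⁴

Decompose the section into non-overlapping parts with the origin at the bottom-left of its bounding rectangle.
Plate: 22.5 × 3.5, A = 78.75 cm², x = 11.25 cm, Ī = 3322.27 cm⁴.
Hole 1 (subtracted): ⌀0.8, A = 0.502655 cm², x = 4.5 cm, Ī = 0.0201062 cm⁴.
Hole 2 (subtracted): ⌀0.8, A = 0.502655 cm², x = 9 cm, Ī = 0.0201062 cm⁴.
Hole 3 (subtracted): ⌀0.8, A = 0.502655 cm², x = 13.5 cm, Ī = 0.0201062 cm⁴.
Hole 4 (subtracted): ⌀0.8, A = 0.502655 cm², x = 18 cm, Ī = 0.0201062 cm⁴.
By symmetry the centroid is at mid-width, x̄ = 11.25 cm.
Transfer each piece to the vertical centroidal axis using Ī + A·d² with d = x − 11.25:
  plate: d = 0 cm → contributes +3322.27 cm⁴
  hole 1: d = -6.75 cm → contributes −22.9223 cm⁴
  hole 2: d = -2.25 cm → contributes −2.5648 cm⁴
  hole 3: d = 2.25 cm → contributes −2.5648 cm⁴
  hole 4: d = 6.75 cm → contributes −22.9223 cm⁴
Total I = 3271.29 cm⁴.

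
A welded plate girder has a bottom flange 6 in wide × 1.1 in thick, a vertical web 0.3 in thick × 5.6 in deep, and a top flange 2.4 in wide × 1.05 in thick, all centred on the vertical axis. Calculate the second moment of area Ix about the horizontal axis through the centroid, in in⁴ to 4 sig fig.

Treat the section as a set of non-overlapping primitives; coordinates are from the bounding-box lower-left.
Bottom plate: 6 × 1.1, A = 6.6 in², y = 0.55 in, Ī = 0.6655 in⁴.
Web plate: 0.3 × 5.6, A = 1.68 in², y = 3.9 in, Ī = 4.3904 in⁴.
Top plate: 2.4 × 1.05, A = 2.52 in², y = 7.225 in, Ī = 0.231525 in⁴.
Centroid: ȳ = ΣA·y / ΣA = 2.62861 in.
Transfer each piece to the horizontal axis through the centroid using Ī + A·d² with d = y − 2.62861:
  bottom plate: d = -2.07861 in → contributes +29.1816 in⁴
  web plate: d = 1.27139 in → contributes +7.106 in⁴
  top plate: d = 4.59639 in → contributes +53.471 in⁴
Total I = 89.7587 in⁴.

Ix ≈ 89.76 in⁴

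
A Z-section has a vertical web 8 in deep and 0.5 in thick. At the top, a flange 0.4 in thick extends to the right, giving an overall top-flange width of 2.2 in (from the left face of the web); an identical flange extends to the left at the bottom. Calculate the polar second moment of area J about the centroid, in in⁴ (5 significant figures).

Split into non-overlapping primitives; take the origin at the lower-left of the bounding box.
Web: 0.5 × 8, A = 4 in², y = 4 in, Ī = 21.33333 in⁴.
Top flange (beyond web): 1.7 × 0.4, A = 0.68 in², y = 7.8 in, Ī = 0.009066667 in⁴.
Bottom flange (beyond web): 1.7 × 0.4, A = 0.68 in², y = 0.2 in, Ī = 0.009066667 in⁴.
Centroid: ȳ = ΣA·y / ΣA = 4 in.
Transfer each piece to the centroidal x-axis using Ī + A·d² with d = y − 4:
  web: d = 0 in → contributes +21.33333 in⁴
  top flange (beyond web): d = 3.8 in → contributes +9.828267 in⁴
  bottom flange (beyond web): d = -3.8 in → contributes +9.828267 in⁴
Total I = 40.98987 in⁴.
For the y-axis: x̄ = 1.95 in.
Repeating about the centroidal y-axis gives I_y = 2.056467 in⁴.
Polar second moment: J = I_x + I_y = 43.04633 in⁴.

J ≈ 43.046 in⁴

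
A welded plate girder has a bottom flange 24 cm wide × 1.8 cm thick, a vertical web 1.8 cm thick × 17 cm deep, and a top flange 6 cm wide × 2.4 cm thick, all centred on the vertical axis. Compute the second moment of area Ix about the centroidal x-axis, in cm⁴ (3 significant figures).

Decompose the section into non-overlapping parts with the origin at the bottom-left of its bounding rectangle.
Bottom plate: 24 × 1.8, A = 43.2 cm², y = 0.9 cm, Ī = 11.664 cm⁴.
Web plate: 1.8 × 17, A = 30.6 cm², y = 10.3 cm, Ī = 736.95 cm⁴.
Top plate: 6 × 2.4, A = 14.4 cm², y = 20 cm, Ī = 6.912 cm⁴.
Centroid: ȳ = ΣA·y / ΣA = 7.2796 cm.
Transfer each piece to the centroidal x-axis using Ī + A·d² with d = y − 7.2796:
  bottom plate: d = -6.3796 cm → contributes +1769.9 cm⁴
  web plate: d = 3.0204 cm → contributes +1016.1 cm⁴
  top plate: d = 12.72 cm → contributes +2 337 cm⁴
Total I = 5122.9 cm⁴.

Ix ≈ 5120 cm⁴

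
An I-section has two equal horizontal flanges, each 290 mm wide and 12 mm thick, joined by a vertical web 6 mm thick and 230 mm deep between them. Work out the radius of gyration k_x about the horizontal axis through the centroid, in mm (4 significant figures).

Decompose the section into non-overlapping parts with the origin at the bottom-left of its bounding rectangle.
Bottom flange: 290 × 12, A = 3 480 mm², y = 6 mm, Ī = 41 760 mm⁴.
Web: 6 × 230, A = 1 380 mm², y = 127 mm, Ī = 6 083 500 mm⁴.
Top flange: 290 × 12, A = 3 480 mm², y = 248 mm, Ī = 41 760 mm⁴.
By symmetry the centroid is at mid-height, ȳ = 127 mm.
Transfer each piece to the horizontal axis through the centroid using Ī + A·d² with d = y − 127:
  bottom flange: d = -121 mm → contributes +50 992 440 mm⁴
  web: d = 0 mm → contributes +6 083 500 mm⁴
  top flange: d = 121 mm → contributes +50 992 440 mm⁴
Total I = 108 068 380 mm⁴.
Radius of gyration: k = √(I/A) = √(108 068 380 / 8 340) = 113.833 mm.

k_x ≈ 113.8 mm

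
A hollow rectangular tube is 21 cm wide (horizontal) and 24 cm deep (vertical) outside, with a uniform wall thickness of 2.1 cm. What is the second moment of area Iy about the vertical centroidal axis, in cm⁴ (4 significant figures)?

Iy ≈ 1.070 × 10⁴ cm⁴

Treat the section as a set of non-overlapping primitives; coordinates are from the bounding-box lower-left.
Outer rectangle: 21 × 24, A = 504 cm², x = 10.5 cm, Ī = 18 522 cm⁴.
Inner void (subtracted): 16.8 × 19.8, A = 332.64 cm², x = 10.5 cm, Ī = 7823.69 cm⁴.
By symmetry the centroid is at mid-width, x̄ = 10.5 cm.
All pieces are centred on the vertical centroidal axis, so I = ΣĪ (holes subtracted) = 10698.3 cm⁴.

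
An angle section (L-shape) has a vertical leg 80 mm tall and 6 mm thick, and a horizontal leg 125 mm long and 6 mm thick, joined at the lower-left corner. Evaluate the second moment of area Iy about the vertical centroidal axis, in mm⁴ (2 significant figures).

Treat the section as a set of non-overlapping primitives; coordinates are from the bounding-box lower-left.
Vertical leg: 6 × 80, A = 480 mm², x = 3 mm, Ī = 1 440 mm⁴.
Horizontal leg (remainder): 119 × 6, A = 714 mm², x = 65.5 mm, Ī = 842 580 mm⁴.
Centroid: x̄ = ΣA·x / ΣA = 40.37 mm.
Transfer each piece to the vertical centroidal axis using Ī + A·d² with d = x − 40.37:
  vertical leg: d = -37.37 mm → contributes +671 925 mm⁴
  horizontal leg (remainder): d = 25.13 mm → contributes +1 293 326 mm⁴
Total I = 1 965 251 mm⁴.

Iy ≈ 2.0 × 10⁶ mm⁴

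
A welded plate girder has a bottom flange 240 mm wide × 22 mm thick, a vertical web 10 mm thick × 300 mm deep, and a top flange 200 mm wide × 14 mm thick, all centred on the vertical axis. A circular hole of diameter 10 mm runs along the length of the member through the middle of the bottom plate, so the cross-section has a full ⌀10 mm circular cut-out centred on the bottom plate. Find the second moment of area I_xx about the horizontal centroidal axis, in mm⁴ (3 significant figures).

Decompose the section into non-overlapping parts with the origin at the bottom-left of its bounding rectangle.
Bottom plate: 240 × 22, A = 5 280 mm², y = 11 mm, Ī = 212 960 mm⁴.
Web plate: 10 × 300, A = 3 000 mm², y = 172 mm, Ī = 22 500 000 mm⁴.
Top plate: 200 × 14, A = 2 800 mm², y = 329 mm, Ī = 45 733 mm⁴.
Hole (subtracted): ⌀10, A = 78.54 mm², y = 11 mm, Ī = 490.87 mm⁴.
Centroid: ȳ = ΣA·y / ΣA = 135.84 mm.
Transfer each piece to the horizontal centroidal axis using Ī + A·d² with d = y − 135.84:
  bottom plate: d = -124.84 mm → contributes +82 499 224 mm⁴
  web plate: d = 36.162 mm → contributes +26 423 076 mm⁴
  top plate: d = 193.16 mm → contributes +104 518 125 mm⁴
  hole: d = -124.84 mm → contributes −1 224 496 mm⁴
Total I = 212 215 929 mm⁴.

I_xx ≈ 2.12 × 10⁸ mm⁴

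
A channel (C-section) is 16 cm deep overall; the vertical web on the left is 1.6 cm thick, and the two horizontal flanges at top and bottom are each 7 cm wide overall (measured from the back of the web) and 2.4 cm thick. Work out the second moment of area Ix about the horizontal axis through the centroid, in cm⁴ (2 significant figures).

Decompose the section into non-overlapping parts with the origin at the bottom-left of its bounding rectangle.
Web: 1.6 × 16, A = 25.6 cm², y = 8 cm, Ī = 546.1 cm⁴.
Top flange (beyond web): 5.4 × 2.4, A = 12.96 cm², y = 14.8 cm, Ī = 6.221 cm⁴.
Bottom flange (beyond web): 5.4 × 2.4, A = 12.96 cm², y = 1.2 cm, Ī = 6.221 cm⁴.
By symmetry the centroid is at mid-height, ȳ = 8 cm.
Transfer each piece to the horizontal axis through the centroid using Ī + A·d² with d = y − 8:
  web: d = 0 cm → contributes +546.1 cm⁴
  top flange (beyond web): d = 6.8 cm → contributes +605.5 cm⁴
  bottom flange (beyond web): d = -6.8 cm → contributes +605.5 cm⁴
Total I = 1 757 cm⁴.

Ix ≈ 1800 cm⁴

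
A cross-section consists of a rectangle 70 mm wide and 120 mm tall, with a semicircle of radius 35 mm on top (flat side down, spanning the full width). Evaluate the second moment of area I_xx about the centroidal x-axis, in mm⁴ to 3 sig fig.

Break the section into simple shapes (no overlaps), measuring from the bottom-left corner of the bounding box.
Rectangular body: 70 × 120, A = 8 400 mm², y = 60 mm, Ī = 10 080 000 mm⁴.
Semicircular cap: semicircle r = 35, A = 1924.2 mm², y = 134.85 mm, Ī = 164 704 mm⁴.
Centroid: ȳ = ΣA·y / ΣA = 73.951 mm.
Transfer each piece to the centroidal x-axis using Ī + A·d² with d = y − 73.951:
  rectangular body: d = -13.951 mm → contributes +11 714 977 mm⁴
  semicircular cap: d = 60.903 mm → contributes +7 302 021 mm⁴
Total I = 19 016 997 mm⁴.

I_xx ≈ 1.90 × 10⁷ mm⁴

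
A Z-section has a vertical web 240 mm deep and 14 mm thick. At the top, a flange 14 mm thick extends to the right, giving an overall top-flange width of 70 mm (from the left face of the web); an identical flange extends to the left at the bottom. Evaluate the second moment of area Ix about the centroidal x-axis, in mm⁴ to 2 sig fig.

Treat the section as a set of non-overlapping primitives; coordinates are from the bounding-box lower-left.
Web: 14 × 240, A = 3 360 mm², y = 120 mm, Ī = 16 128 000 mm⁴.
Top flange (beyond web): 56 × 14, A = 784 mm², y = 233 mm, Ī = 12 805 mm⁴.
Bottom flange (beyond web): 56 × 14, A = 784 mm², y = 7 mm, Ī = 12 805 mm⁴.
Centroid: ȳ = ΣA·y / ΣA = 120 mm.
Transfer each piece to the centroidal x-axis using Ī + A·d² with d = y − 120:
  web: d = 0 mm → contributes +16 128 000 mm⁴
  top flange (beyond web): d = 113 mm → contributes +10 023 701 mm⁴
  bottom flange (beyond web): d = -113 mm → contributes +10 023 701 mm⁴
Total I = 36 175 403 mm⁴.

Ix ≈ 3.6 × 10⁷ mm⁴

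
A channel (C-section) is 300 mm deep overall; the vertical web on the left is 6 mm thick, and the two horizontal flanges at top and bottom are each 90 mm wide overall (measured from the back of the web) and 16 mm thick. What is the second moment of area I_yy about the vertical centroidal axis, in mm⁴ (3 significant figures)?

Treat the section as a set of non-overlapping primitives; coordinates are from the bounding-box lower-left.
Web: 6 × 300, A = 1 800 mm², x = 3 mm, Ī = 5 400 mm⁴.
Top flange (beyond web): 84 × 16, A = 1 344 mm², x = 48 mm, Ī = 790 272 mm⁴.
Bottom flange (beyond web): 84 × 16, A = 1 344 mm², x = 48 mm, Ī = 790 272 mm⁴.
Centroid: x̄ = ΣA·x / ΣA = 29.952 mm.
Transfer each piece to the vertical centroidal axis using Ī + A·d² with d = x − 29.952:
  web: d = -26.952 mm → contributes +1 312 926 mm⁴
  top flange (beyond web): d = 18.048 mm → contributes +1 228 060 mm⁴
  bottom flange (beyond web): d = 18.048 mm → contributes +1 228 060 mm⁴
Total I = 3 769 046 mm⁴.

I_yy ≈ 3.77 × 10⁶ mm⁴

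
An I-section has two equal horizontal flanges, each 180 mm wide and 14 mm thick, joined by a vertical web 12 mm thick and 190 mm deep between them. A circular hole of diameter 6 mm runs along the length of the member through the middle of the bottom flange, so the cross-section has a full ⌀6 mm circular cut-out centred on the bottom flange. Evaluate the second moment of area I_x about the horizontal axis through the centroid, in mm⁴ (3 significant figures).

Decompose the section into non-overlapping parts with the origin at the bottom-left of its bounding rectangle.
Bottom flange: 180 × 14, A = 2 520 mm², y = 7 mm, Ī = 41 160 mm⁴.
Web: 12 × 190, A = 2 280 mm², y = 109 mm, Ī = 6 859 000 mm⁴.
Top flange: 180 × 14, A = 2 520 mm², y = 211 mm, Ī = 41 160 mm⁴.
Hole (subtracted): ⌀6, A = 28.274 mm², y = 7 mm, Ī = 63.617 mm⁴.
Centroid: ȳ = ΣA·y / ΣA = 109.4 mm.
Transfer each piece to the horizontal axis through the centroid using Ī + A·d² with d = y − 109.4:
  bottom flange: d = -102.4 mm → contributes +26 462 960 mm⁴
  web: d = -0.39551 mm → contributes +6 859 357 mm⁴
  top flange: d = 101.6 mm → contributes +26 056 308 mm⁴
  hole: d = -102.4 mm → contributes −296 516 mm⁴
Total I = 59 082 110 mm⁴.

I_x ≈ 5.91 × 10⁷ mm⁴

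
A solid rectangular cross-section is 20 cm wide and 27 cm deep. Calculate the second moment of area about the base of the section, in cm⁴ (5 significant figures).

I_base ≈ 1.3122 × 10⁵ cm⁴

The section: 20 × 27, A = 540 cm², y = 13.5 cm, Ī = 32 805 cm⁴.
Transfer it to the base of the section using Ī + A·d² with d = y − 0:
  the section: d = 13.5 cm → contributes +131 220 cm⁴
Total I = 131 220 cm⁴.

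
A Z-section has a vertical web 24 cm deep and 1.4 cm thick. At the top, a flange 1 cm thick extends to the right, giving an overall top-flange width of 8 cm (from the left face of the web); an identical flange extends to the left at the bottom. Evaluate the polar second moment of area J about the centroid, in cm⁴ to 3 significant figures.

Treat the section as a set of non-overlapping primitives; coordinates are from the bounding-box lower-left.
Web: 1.4 × 24, A = 33.6 cm², y = 12 cm, Ī = 1612.8 cm⁴.
Top flange (beyond web): 6.6 × 1, A = 6.6 cm², y = 23.5 cm, Ī = 0.55 cm⁴.
Bottom flange (beyond web): 6.6 × 1, A = 6.6 cm², y = 0.5 cm, Ī = 0.55 cm⁴.
Centroid: ȳ = ΣA·y / ΣA = 12 cm.
Transfer each piece to the centroidal x-axis using Ī + A·d² with d = y − 12:
  web: d = 0 cm → contributes +1612.8 cm⁴
  top flange (beyond web): d = 11.5 cm → contributes +873.4 cm⁴
  bottom flange (beyond web): d = -11.5 cm → contributes +873.4 cm⁴
Total I = 3359.6 cm⁴.
For the y-axis: x̄ = 7.3 cm.
Repeating about the centroidal y-axis gives I_y = 264.6 cm⁴.
Polar second moment: J = I_x + I_y = 3624.2 cm⁴.

J ≈ 3620 cm⁴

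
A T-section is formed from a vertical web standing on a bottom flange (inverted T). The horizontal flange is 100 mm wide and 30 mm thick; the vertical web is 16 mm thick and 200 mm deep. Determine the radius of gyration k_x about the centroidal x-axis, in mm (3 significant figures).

k_x ≈ 71.1 mm

Split into non-overlapping primitives; take the origin at the lower-left of the bounding box.
Flange: 100 × 30, A = 3 000 mm², y = 15 mm, Ī = 225 000 mm⁴.
Web: 16 × 200, A = 3 200 mm², y = 130 mm, Ī = 10 666 667 mm⁴.
Centroid: ȳ = ΣA·y / ΣA = 74.355 mm.
Transfer each piece to the centroidal x-axis using Ī + A·d² with d = y − 74.355:
  flange: d = -59.355 mm → contributes +10 793 991 mm⁴
  web: d = 55.645 mm → contributes +20 575 095 mm⁴
Total I = 31 369 086 mm⁴.
Radius of gyration: k = √(I/A) = √(31 369 086 / 6 200) = 71.13 mm.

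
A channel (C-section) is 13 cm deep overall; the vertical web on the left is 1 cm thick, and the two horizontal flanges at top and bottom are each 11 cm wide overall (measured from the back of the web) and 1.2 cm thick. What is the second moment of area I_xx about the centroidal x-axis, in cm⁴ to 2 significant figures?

Split into non-overlapping primitives; take the origin at the lower-left of the bounding box.
Web: 1 × 13, A = 13 cm², y = 6.5 cm, Ī = 183.1 cm⁴.
Top flange (beyond web): 10 × 1.2, A = 12 cm², y = 12.4 cm, Ī = 1.44 cm⁴.
Bottom flange (beyond web): 10 × 1.2, A = 12 cm², y = 0.6 cm, Ī = 1.44 cm⁴.
By symmetry the centroid is at mid-height, ȳ = 6.5 cm.
Transfer each piece to the centroidal x-axis using Ī + A·d² with d = y − 6.5:
  web: d = 0 cm → contributes +183.1 cm⁴
  top flange (beyond web): d = 5.9 cm → contributes +419.2 cm⁴
  bottom flange (beyond web): d = -5.9 cm → contributes +419.2 cm⁴
Total I = 1 021 cm⁴.

I_xx ≈ 1000 cm⁴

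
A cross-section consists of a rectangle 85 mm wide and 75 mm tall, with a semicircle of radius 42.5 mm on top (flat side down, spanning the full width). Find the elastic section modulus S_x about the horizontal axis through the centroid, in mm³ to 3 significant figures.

S_x ≈ 1.49 × 10⁵ mm³

Split into non-overlapping primitives; take the origin at the lower-left of the bounding box.
Rectangular body: 85 × 75, A = 6 375 mm², y = 37.5 mm, Ī = 2 988 281 mm⁴.
Semicircular cap: semicircle r = 42.5, A = 2837.3 mm², y = 93.038 mm, Ī = 358 086 mm⁴.
Centroid: ȳ = ΣA·y / ΣA = 54.605 mm.
Transfer each piece to the horizontal axis through the centroid using Ī + A·d² with d = y − 54.605:
  rectangular body: d = -17.105 mm → contributes +4 853 448 mm⁴
  semicircular cap: d = 38.433 mm → contributes +4 548 918 mm⁴
Total I = 9 402 366 mm⁴.
Extreme fibre distance c = 62.895 mm; S = I/c = 149 493 mm³.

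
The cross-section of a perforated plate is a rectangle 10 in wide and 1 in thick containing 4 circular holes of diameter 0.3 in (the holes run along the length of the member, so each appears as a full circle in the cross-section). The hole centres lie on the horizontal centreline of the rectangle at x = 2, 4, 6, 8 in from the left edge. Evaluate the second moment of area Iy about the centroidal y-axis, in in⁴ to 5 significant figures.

Split into non-overlapping primitives; take the origin at the lower-left of the bounding box.
Plate: 10 × 1, A = 10 in², x = 5 in, Ī = 83.33333 in⁴.
Hole 1 (subtracted): ⌀0.3, A = 0.07068583 in², x = 2 in, Ī = 0.0003976078 in⁴.
Hole 2 (subtracted): ⌀0.3, A = 0.07068583 in², x = 4 in, Ī = 0.0003976078 in⁴.
Hole 3 (subtracted): ⌀0.3, A = 0.07068583 in², x = 6 in, Ī = 0.0003976078 in⁴.
Hole 4 (subtracted): ⌀0.3, A = 0.07068583 in², x = 8 in, Ī = 0.0003976078 in⁴.
By symmetry the centroid is at mid-width, x̄ = 5 in.
Transfer each piece to the centroidal y-axis using Ī + A·d² with d = x − 5:
  plate: d = 0 in → contributes +83.33333 in⁴
  hole 1: d = -3 in → contributes −0.6365701 in⁴
  hole 2: d = -1 in → contributes −0.07108344 in⁴
  hole 3: d = 1 in → contributes −0.07108344 in⁴
  hole 4: d = 3 in → contributes −0.6365701 in⁴
Total I = 81.91803 in⁴.

Iy ≈ 81.918 in⁴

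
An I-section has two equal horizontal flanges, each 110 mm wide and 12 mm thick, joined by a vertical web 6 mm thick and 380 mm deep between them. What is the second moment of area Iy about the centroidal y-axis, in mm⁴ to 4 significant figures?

Decompose the section into non-overlapping parts with the origin at the bottom-left of its bounding rectangle.
Bottom flange: 110 × 12, A = 1 320 mm², x = 55 mm, Ī = 1 331 000 mm⁴.
Web: 6 × 380, A = 2 280 mm², x = 55 mm, Ī = 6 840 mm⁴.
Top flange: 110 × 12, A = 1 320 mm², x = 55 mm, Ī = 1 331 000 mm⁴.
By symmetry the centroid is at mid-width, x̄ = 55 mm.
All pieces are centred on the centroidal y-axis, so I = ΣĪ = 2 668 840 mm⁴.

Iy ≈ 2.669 × 10⁶ mm⁴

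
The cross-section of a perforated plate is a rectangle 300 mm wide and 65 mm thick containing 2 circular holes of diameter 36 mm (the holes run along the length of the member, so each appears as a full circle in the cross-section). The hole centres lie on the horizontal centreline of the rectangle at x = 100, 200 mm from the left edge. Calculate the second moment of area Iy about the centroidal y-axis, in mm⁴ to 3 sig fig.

Iy ≈ 1.41 × 10⁸ mm⁴

Decompose the section into non-overlapping parts with the origin at the bottom-left of its bounding rectangle.
Plate: 300 × 65, A = 19 500 mm², x = 150 mm, Ī = 146 250 000 mm⁴.
Hole 1 (subtracted): ⌀36, A = 1017.9 mm², x = 100 mm, Ī = 82 448 mm⁴.
Hole 2 (subtracted): ⌀36, A = 1017.9 mm², x = 200 mm, Ī = 82 448 mm⁴.
By symmetry the centroid is at mid-width, x̄ = 150 mm.
Transfer each piece to the centroidal y-axis using Ī + A·d² with d = x − 150:
  plate: d = 0 mm → contributes +146 250 000 mm⁴
  hole 1: d = -50 mm → contributes −2 627 138 mm⁴
  hole 2: d = 50 mm → contributes −2 627 138 mm⁴
Total I = 140 995 724 mm⁴.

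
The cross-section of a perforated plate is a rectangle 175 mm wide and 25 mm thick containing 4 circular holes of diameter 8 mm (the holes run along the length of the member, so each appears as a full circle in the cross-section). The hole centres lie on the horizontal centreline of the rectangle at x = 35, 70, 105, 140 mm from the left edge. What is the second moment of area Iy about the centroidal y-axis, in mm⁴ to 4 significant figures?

Iy ≈ 1.086 × 10⁷ mm⁴

Break the section into simple shapes (no overlaps), measuring from the bottom-left corner of the bounding box.
Plate: 175 × 25, A = 4 375 mm², x = 87.5 mm, Ī = 11 165 365 mm⁴.
Hole 1 (subtracted): ⌀8, A = 50.2655 mm², x = 35 mm, Ī = 201.062 mm⁴.
Hole 2 (subtracted): ⌀8, A = 50.2655 mm², x = 70 mm, Ī = 201.062 mm⁴.
Hole 3 (subtracted): ⌀8, A = 50.2655 mm², x = 105 mm, Ī = 201.062 mm⁴.
Hole 4 (subtracted): ⌀8, A = 50.2655 mm², x = 140 mm, Ī = 201.062 mm⁴.
By symmetry the centroid is at mid-width, x̄ = 87.5 mm.
Transfer each piece to the centroidal y-axis using Ī + A·d² with d = x − 87.5:
  plate: d = 0 mm → contributes +11 165 365 mm⁴
  hole 1: d = -52.5 mm → contributes −138 745 mm⁴
  hole 2: d = -17.5 mm → contributes −15594.9 mm⁴
  hole 3: d = 17.5 mm → contributes −15594.9 mm⁴
  hole 4: d = 52.5 mm → contributes −138 745 mm⁴
Total I = 10 856 684 mm⁴.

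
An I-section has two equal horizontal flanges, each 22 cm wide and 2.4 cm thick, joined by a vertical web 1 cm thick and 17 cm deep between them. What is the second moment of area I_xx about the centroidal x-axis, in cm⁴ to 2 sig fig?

Break the section into simple shapes (no overlaps), measuring from the bottom-left corner of the bounding box.
Bottom flange: 22 × 2.4, A = 52.8 cm², y = 1.2 cm, Ī = 25.34 cm⁴.
Web: 1 × 17, A = 17 cm², y = 10.9 cm, Ī = 409.4 cm⁴.
Top flange: 22 × 2.4, A = 52.8 cm², y = 20.6 cm, Ī = 25.34 cm⁴.
By symmetry the centroid is at mid-height, ȳ = 10.9 cm.
Transfer each piece to the centroidal x-axis using Ī + A·d² with d = y − 10.9:
  bottom flange: d = -9.7 cm → contributes +4 993 cm⁴
  web: d = 0 cm → contributes +409.4 cm⁴
  top flange: d = 9.7 cm → contributes +4 993 cm⁴
Total I = 10 396 cm⁴.

I_xx ≈ 1.0 × 10⁴ cm⁴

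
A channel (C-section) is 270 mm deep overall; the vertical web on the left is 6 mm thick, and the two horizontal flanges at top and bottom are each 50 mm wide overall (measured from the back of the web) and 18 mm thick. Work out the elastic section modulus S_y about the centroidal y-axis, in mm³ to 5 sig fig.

S_y ≈ 2.1968 × 10⁴ mm³

Decompose the section into non-overlapping parts with the origin at the bottom-left of its bounding rectangle.
Web: 6 × 270, A = 1 620 mm², x = 3 mm, Ī = 4 860 mm⁴.
Top flange (beyond web): 44 × 18, A = 792 mm², x = 28 mm, Ī = 127 776 mm⁴.
Bottom flange (beyond web): 44 × 18, A = 792 mm², x = 28 mm, Ī = 127 776 mm⁴.
Centroid: x̄ = ΣA·x / ΣA = 15.35955 mm.
Transfer each piece to the centroidal y-axis using Ī + A·d² with d = x − 15.35955:
  web: d = -12.35955 mm → contributes +252328.8 mm⁴
  top flange (beyond web): d = 12.64045 mm → contributes +254322.5 mm⁴
  bottom flange (beyond web): d = 12.64045 mm → contributes +254322.5 mm⁴
Total I = 760973.8 mm⁴.
Extreme fibre distance c = 34.64045 mm; S = I/c = 21967.78 mm³.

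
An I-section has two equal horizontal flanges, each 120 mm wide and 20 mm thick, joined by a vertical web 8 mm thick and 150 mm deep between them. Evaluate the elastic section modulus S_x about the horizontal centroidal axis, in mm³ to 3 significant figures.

Decompose the section into non-overlapping parts with the origin at the bottom-left of its bounding rectangle.
Bottom flange: 120 × 20, A = 2 400 mm², y = 10 mm, Ī = 80 000 mm⁴.
Web: 8 × 150, A = 1 200 mm², y = 95 mm, Ī = 2 250 000 mm⁴.
Top flange: 120 × 20, A = 2 400 mm², y = 180 mm, Ī = 80 000 mm⁴.
By symmetry the centroid is at mid-height, ȳ = 95 mm.
Transfer each piece to the horizontal centroidal axis using Ī + A·d² with d = y − 95:
  bottom flange: d = -85 mm → contributes +17 420 000 mm⁴
  web: d = 0 mm → contributes +2 250 000 mm⁴
  top flange: d = 85 mm → contributes +17 420 000 mm⁴
Total I = 37 090 000 mm⁴.
Extreme fibre distance c = 95 mm; S = I/c = 390 421 mm³.

S_x ≈ 3.90 × 10⁵ mm³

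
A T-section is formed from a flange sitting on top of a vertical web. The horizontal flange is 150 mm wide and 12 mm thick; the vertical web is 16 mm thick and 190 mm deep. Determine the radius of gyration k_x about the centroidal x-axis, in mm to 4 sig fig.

Break the section into simple shapes (no overlaps), measuring from the bottom-left corner of the bounding box.
Flange: 150 × 12, A = 1 800 mm², y = 196 mm, Ī = 21 600 mm⁴.
Web: 16 × 190, A = 3 040 mm², y = 95 mm, Ī = 9 145 333 mm⁴.
Centroid: ȳ = ΣA·y / ΣA = 132.562 mm.
Transfer each piece to the centroidal x-axis using Ī + A·d² with d = y − 132.562:
  flange: d = 63.438 mm → contributes +7 265 487 mm⁴
  web: d = -37.562 mm → contributes +13 434 477 mm⁴
Total I = 20 699 965 mm⁴.
Radius of gyration: k = √(I/A) = √(20 699 965 / 4 840) = 65.3976 mm.

k_x ≈ 65.40 mm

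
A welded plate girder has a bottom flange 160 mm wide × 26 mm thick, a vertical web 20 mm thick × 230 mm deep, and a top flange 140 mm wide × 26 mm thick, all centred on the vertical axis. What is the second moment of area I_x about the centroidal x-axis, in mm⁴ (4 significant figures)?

I_x ≈ 1.482 × 10⁸ mm⁴

Decompose the section into non-overlapping parts with the origin at the bottom-left of its bounding rectangle.
Bottom plate: 160 × 26, A = 4 160 mm², y = 13 mm, Ī = 234 347 mm⁴.
Web plate: 20 × 230, A = 4 600 mm², y = 141 mm, Ī = 20 278 333 mm⁴.
Top plate: 140 × 26, A = 3 640 mm², y = 269 mm, Ī = 205 053 mm⁴.
Centroid: ȳ = ΣA·y / ΣA = 135.632 mm.
Transfer each piece to the centroidal x-axis using Ī + A·d² with d = y − 135.632:
  bottom plate: d = -122.632 mm → contributes +62 795 217 mm⁴
  web plate: d = 5.36774 mm → contributes +20 410 872 mm⁴
  top plate: d = 133.368 mm → contributes +64 949 568 mm⁴
Total I = 148 155 656 mm⁴.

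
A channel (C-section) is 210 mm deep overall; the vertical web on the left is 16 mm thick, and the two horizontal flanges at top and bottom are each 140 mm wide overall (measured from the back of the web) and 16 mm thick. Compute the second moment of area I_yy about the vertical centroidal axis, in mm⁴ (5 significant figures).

I_yy ≈ 1.4071 × 10⁷ mm⁴

Split into non-overlapping primitives; take the origin at the lower-left of the bounding box.
Web: 16 × 210, A = 3 360 mm², x = 8 mm, Ī = 71 680 mm⁴.
Top flange (beyond web): 124 × 16, A = 1 984 mm², x = 78 mm, Ī = 2 542 165 mm⁴.
Bottom flange (beyond web): 124 × 16, A = 1 984 mm², x = 78 mm, Ī = 2 542 165 mm⁴.
Centroid: x̄ = ΣA·x / ΣA = 45.90393 mm.
Transfer each piece to the vertical centroidal axis using Ī + A·d² with d = x − 45.90393:
  web: d = -37.90393 mm → contributes +4 899 019 mm⁴
  top flange (beyond web): d = 32.09607 mm → contributes +4 585 998 mm⁴
  bottom flange (beyond web): d = 32.09607 mm → contributes +4 585 998 mm⁴
Total I = 14 071 015 mm⁴.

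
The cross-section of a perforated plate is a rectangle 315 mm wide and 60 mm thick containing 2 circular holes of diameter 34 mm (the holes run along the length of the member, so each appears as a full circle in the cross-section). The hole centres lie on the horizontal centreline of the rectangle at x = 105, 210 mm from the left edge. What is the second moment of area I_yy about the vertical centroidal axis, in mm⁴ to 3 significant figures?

I_yy ≈ 1.51 × 10⁸ mm⁴

Decompose the section into non-overlapping parts with the origin at the bottom-left of its bounding rectangle.
Plate: 315 × 60, A = 18 900 mm², x = 157.5 mm, Ī = 156 279 375 mm⁴.
Hole 1 (subtracted): ⌀34, A = 907.92 mm², x = 105 mm, Ī = 65 597 mm⁴.
Hole 2 (subtracted): ⌀34, A = 907.92 mm², x = 210 mm, Ī = 65 597 mm⁴.
By symmetry the centroid is at mid-width, x̄ = 157.5 mm.
Transfer each piece to the vertical centroidal axis using Ī + A·d² with d = x − 157.5:
  plate: d = 0 mm → contributes +156 279 375 mm⁴
  hole 1: d = -52.5 mm → contributes −2 568 053 mm⁴
  hole 2: d = 52.5 mm → contributes −2 568 053 mm⁴
Total I = 151 143 270 mm⁴.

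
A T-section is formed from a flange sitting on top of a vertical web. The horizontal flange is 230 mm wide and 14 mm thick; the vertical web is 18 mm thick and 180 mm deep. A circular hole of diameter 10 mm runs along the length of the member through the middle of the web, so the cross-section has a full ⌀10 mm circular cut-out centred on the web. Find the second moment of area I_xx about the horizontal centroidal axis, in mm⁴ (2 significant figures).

Break the section into simple shapes (no overlaps), measuring from the bottom-left corner of the bounding box.
Flange: 230 × 14, A = 3 220 mm², y = 187 mm, Ī = 52 593 mm⁴.
Web: 18 × 180, A = 3 240 mm², y = 90 mm, Ī = 8 748 000 mm⁴.
Hole (subtracted): ⌀10, A = 78.54 mm², y = 90 mm, Ī = 490.9 mm⁴.
Centroid: ȳ = ΣA·y / ΣA = 138.9 mm.
Transfer each piece to the horizontal centroidal axis using Ī + A·d² with d = y − 138.9:
  flange: d = 48.06 mm → contributes +7 488 512 mm⁴
  web: d = -48.94 mm → contributes +16 509 758 mm⁴
  hole: d = -48.94 mm → contributes −188 641 mm⁴
Total I = 23 809 629 mm⁴.

I_xx ≈ 2.4 × 10⁷ mm⁴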